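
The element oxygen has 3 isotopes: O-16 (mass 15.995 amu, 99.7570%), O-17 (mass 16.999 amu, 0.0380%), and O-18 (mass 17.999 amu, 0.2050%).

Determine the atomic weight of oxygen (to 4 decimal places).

15.9995 amu

Average mass = Σ (abundance × isotope mass) = 0.997570 × 15.995 + 0.000380 × 16.999 + 0.002050 × 17.999
= 15.95613 + 0.00646 + 0.03690 = 15.99949 amu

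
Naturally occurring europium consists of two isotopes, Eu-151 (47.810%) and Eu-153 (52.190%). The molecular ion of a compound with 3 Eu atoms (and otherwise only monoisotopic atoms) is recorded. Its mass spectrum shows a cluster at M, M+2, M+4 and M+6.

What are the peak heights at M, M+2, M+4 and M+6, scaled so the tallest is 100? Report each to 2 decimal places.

27.97 : 91.61 : 100.00 : 36.39

Expanding (0.47810 + 0.52190)^3:
P(M) = 0.47810^3 = 0.109284
P(M+2) = 3 × 0.47810^2 × 0.52190^1 = 0.357887
P(M+4) = 3 × 0.47810^1 × 0.52190^2 = 0.390674
P(M+6) = 0.52190^3 = 0.142155
The M+4 peak is largest (0.390674); scaling to 100 gives 27.97 : 91.61 : 100.00 : 36.39.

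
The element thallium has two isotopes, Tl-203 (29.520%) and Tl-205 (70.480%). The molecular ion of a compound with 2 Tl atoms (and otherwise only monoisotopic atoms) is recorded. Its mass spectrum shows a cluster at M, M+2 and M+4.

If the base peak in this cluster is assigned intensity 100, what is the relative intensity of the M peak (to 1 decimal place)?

Binomial terms of (0.29520 + 0.70480)^2: M 0.0871, M+2 0.4161, M+4 0.4967 → M+4 is the base peak.
P(M+4) = C(2,2) × 0.29520^0 × 0.70480^2 = 1 × 1.0000 × 0.49674304 = 0.496743 (base)
P(M) = C(2,0) × 0.29520^2 × 0.70480^0 = 1 × 0.08714304 × 1.0000 = 0.087143
Relative intensity = 0.087143 / 0.496743 × 100 = 17.5

17.5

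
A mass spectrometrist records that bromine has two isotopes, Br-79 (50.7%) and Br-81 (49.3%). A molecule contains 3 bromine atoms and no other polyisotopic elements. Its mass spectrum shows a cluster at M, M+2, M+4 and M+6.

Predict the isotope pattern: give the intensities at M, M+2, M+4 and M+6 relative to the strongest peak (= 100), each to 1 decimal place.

34.3 : 100.0 : 97.2 : 31.5

Expanding (0.507 + 0.493)^3:
P(M) = 0.507^3 = 0.130324
P(M+2) = 3 × 0.507^2 × 0.493^1 = 0.380175
P(M+4) = 3 × 0.507^1 × 0.493^2 = 0.369678
P(M+6) = 0.493^3 = 0.119823
The M+2 peak is largest (0.380175); scaling to 100 gives 34.3 : 100.0 : 97.2 : 31.5.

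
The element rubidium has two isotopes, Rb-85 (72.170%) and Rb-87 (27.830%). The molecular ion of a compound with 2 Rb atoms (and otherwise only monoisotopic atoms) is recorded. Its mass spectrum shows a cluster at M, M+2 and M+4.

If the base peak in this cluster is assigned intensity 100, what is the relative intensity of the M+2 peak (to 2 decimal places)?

(0.72170 + 0.27830)^2 gives M 0.5209, M+2 0.4017, M+4 0.0775; the largest is M.
P(M) = C(2,0) × 0.72170^2 × 0.27830^0 = 1 × 0.52085089 × 1.0000 = 0.520851 (base)
P(M+2) = C(2,1) × 0.72170^1 × 0.27830^1 = 2 × 0.7217 × 0.2783 = 0.401698
Relative intensity = 0.401698 / 0.520851 × 100 = 77.12

77.12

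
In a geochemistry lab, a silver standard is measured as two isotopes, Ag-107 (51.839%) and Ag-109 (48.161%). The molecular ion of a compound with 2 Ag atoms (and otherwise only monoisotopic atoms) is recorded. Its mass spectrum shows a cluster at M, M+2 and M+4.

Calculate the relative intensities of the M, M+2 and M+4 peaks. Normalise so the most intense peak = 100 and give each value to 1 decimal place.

53.8 : 100.0 : 46.5

Each Ag atom is independently Ag-107 (p = 0.51839) or Ag-109 (q = 0.48161); the cluster is the binomial expansion (p + q)^2.
P(M) = 0.51839^2 = 0.268728
P(M+2) = 2 × 0.51839^1 × 0.48161^1 = 0.499324
P(M+4) = 0.48161^2 = 0.231948
The M+2 peak is largest (0.499324); scaling to 100 gives 53.8 : 100.0 : 46.5.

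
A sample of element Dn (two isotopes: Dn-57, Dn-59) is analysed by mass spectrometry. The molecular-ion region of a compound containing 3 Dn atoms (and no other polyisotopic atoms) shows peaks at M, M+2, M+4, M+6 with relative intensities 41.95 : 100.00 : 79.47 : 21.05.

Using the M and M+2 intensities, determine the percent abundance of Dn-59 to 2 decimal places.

Write p for the Dn-57 fraction. I(M+2)/I(M) = [C(3,1)·p^2·(1−p)] / p^3 = 3·(1−p)/p = 100.00/41.95 = 2.3838
(1−p)/p = 2.3838/3 = 0.7946  ⇒  p = 1/(1 + 0.7946) = 0.5572
Dn-57: 55.72%, Dn-59: 44.28%.

44.28%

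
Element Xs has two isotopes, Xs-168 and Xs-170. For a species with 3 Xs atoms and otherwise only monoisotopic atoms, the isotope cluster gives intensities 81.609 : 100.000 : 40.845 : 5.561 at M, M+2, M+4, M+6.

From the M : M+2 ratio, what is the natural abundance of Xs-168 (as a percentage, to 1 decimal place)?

If p is the fraction of Xs that is Xs-168, then I(M+2)/I(M) = [C(3,1)·p^2·(1−p)] / p^3 = 3·(1−p)/p = 100.000/81.609 = 1.2254
(1−p)/p = 1.2254/3 = 0.4085  ⇒  p = 1/(1 + 0.4085) = 0.7100
Xs-168: 71.0%, Xs-170: 29.0%.

71.0%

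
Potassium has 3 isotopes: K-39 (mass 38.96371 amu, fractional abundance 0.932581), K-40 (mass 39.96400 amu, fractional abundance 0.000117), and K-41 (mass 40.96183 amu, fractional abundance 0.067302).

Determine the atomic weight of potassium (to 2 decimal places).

The abundance-weighted mean is 0.932581 × 38.96371 + 0.000117 × 39.96400 + 0.067302 × 40.96183
= 36.336816 + 0.004676 + 2.756813 = 39.098305 amu

39.10 amu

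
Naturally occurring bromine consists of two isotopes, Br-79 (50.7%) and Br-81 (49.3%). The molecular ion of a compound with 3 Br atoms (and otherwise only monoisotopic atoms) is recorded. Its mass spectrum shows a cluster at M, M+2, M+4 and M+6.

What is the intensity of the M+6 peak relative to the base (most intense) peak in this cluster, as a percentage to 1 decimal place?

Binomial terms of (0.507 + 0.493)^3: M 0.1303, M+2 0.3802, M+4 0.3697, M+6 0.1198 → M+2 is the base peak.
P(M+2) = C(3,1) × 0.507^2 × 0.493^1 = 3 × 0.257049 × 0.4930 = 0.380175 (base)
P(M+6) = C(3,3) × 0.507^0 × 0.493^3 = 1 × 1.0000 × 0.11982316 = 0.119823
Relative intensity = 0.119823 / 0.380175 × 100 = 31.5

31.5%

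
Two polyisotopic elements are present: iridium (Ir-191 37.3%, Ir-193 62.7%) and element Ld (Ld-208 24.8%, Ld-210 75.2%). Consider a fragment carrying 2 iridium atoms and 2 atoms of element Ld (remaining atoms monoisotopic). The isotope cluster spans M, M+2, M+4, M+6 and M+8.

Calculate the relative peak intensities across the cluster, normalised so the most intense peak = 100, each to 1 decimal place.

2.1 : 19.6 : 67.5 : 100.0 : 54.1

Iridium pattern (n=2): 0.139129 : 0.467742 : 0.393129
Element Ld pattern (n=2): 0.061504 : 0.372992 : 0.565504
Convolve the two distributions (both contribute in 2-u steps):
  M: 0.139129×0.061504 = 0.008557
  M+2: 0.139129×0.372992 + 0.467742×0.061504 = 0.080662
  M+4: 0.139129×0.565504 + 0.467742×0.372992 + 0.393129×0.061504 = 0.277321
  M+6: 0.467742×0.565504 + 0.393129×0.372992 = 0.411144
  M+8: 0.393129×0.565504 = 0.222316
Scale to base peak (0.411144) = 100: 2.1 : 19.6 : 67.5 : 100.0 : 54.1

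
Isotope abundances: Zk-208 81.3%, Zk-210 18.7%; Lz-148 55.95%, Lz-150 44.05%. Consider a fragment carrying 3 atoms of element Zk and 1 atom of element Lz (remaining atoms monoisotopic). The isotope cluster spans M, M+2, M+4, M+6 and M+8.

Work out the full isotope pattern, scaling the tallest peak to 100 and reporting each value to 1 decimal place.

Element Zk pattern (n=3): 0.5373678 : 0.37080361 : 0.08528939 : 0.0065392
Element Lz pattern (n=1): 0.5595 : 0.4405
Convolve the two distributions (both contribute in 2-u steps):
  M: 0.5373678×0.5595 = 0.300657
  M+2: 0.5373678×0.4405 + 0.37080361×0.5595 = 0.444175
  M+4: 0.37080361×0.4405 + 0.08528939×0.5595 = 0.211058
  M+6: 0.08528939×0.4405 + 0.0065392×0.5595 = 0.041229
  M+8: 0.0065392×0.4405 = 0.002881
Scale to base peak (0.444175) = 100: 67.7 : 100.0 : 47.5 : 9.3 : 0.6

67.7 : 100.0 : 47.5 : 9.3 : 0.6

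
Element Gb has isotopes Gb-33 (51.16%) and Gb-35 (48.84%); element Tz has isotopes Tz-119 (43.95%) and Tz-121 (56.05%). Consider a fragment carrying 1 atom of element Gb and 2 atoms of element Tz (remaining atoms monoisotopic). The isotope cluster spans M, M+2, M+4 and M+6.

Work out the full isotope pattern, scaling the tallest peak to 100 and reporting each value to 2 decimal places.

24.62 : 86.31 : 100.00 : 38.23

Element Gb pattern (n=1): 0.5116 : 0.4884
Element Tz pattern (n=2): 0.19316025 : 0.4926795 : 0.31416025
Convolve the two distributions (both contribute in 2-u steps):
  M: 0.5116×0.19316025 = 0.098821
  M+2: 0.5116×0.4926795 + 0.4884×0.19316025 = 0.346394
  M+4: 0.5116×0.31416025 + 0.4884×0.4926795 = 0.401349
  M+6: 0.4884×0.31416025 = 0.153436
Scale to base peak (0.401349) = 100: 24.62 : 86.31 : 100.00 : 38.23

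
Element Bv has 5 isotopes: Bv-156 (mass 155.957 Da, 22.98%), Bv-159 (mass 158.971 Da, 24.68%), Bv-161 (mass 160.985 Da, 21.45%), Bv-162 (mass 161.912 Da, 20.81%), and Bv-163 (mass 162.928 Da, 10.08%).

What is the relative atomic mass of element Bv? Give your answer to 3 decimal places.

159.721 Da

Weight each isotope mass by its fractional abundance: 0.2298 × 155.957 + 0.2468 × 158.971 + 0.2145 × 160.985 + 0.2081 × 161.912 + 0.1008 × 162.928
= 35.8389 + 39.2340 + 34.5313 + 33.6939 + 16.4231 = 159.7212 Da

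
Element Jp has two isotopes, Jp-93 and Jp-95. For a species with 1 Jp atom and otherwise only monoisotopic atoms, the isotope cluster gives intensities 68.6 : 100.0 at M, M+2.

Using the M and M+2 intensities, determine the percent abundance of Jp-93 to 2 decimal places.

If p is the fraction of Jp that is Jp-93, then I(M+2)/I(M) = [C(1,1)·p^0·(1−p)] / p^1 = 1·(1−p)/p = 100.0/68.6 = 1.4577
(1−p)/p = 1.4577/1 = 1.4577  ⇒  p = 1/(1 + 1.4577) = 0.4069
Jp-93: 40.69%, Jp-95: 59.31%.

40.69%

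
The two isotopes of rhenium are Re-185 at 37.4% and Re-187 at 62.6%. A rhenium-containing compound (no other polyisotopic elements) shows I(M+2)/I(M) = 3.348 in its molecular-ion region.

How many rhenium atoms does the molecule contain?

The M+2/M ratio from n Re atoms is n · q/p = n · 0.626/0.374.
n = 3.348 × 0.374/0.626 = 2.00 ≈ 2

2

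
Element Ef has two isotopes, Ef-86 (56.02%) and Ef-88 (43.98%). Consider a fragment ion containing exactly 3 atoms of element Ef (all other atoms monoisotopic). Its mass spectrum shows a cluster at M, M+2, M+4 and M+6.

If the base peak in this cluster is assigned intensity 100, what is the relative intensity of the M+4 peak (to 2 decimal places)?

78.51

Binomial terms of (0.5602 + 0.4398)^3: M 0.1758, M+2 0.4141, M+4 0.3251, M+6 0.0851 → M+2 is the base peak.
P(M+2) = C(3,1) × 0.5602^2 × 0.4398^1 = 3 × 0.31382404 × 0.4398 = 0.414059 (base)
P(M+4) = C(3,2) × 0.5602^1 × 0.4398^2 = 3 × 0.5602 × 0.19342404 = 0.325068
Relative intensity = 0.325068 / 0.414059 × 100 = 78.51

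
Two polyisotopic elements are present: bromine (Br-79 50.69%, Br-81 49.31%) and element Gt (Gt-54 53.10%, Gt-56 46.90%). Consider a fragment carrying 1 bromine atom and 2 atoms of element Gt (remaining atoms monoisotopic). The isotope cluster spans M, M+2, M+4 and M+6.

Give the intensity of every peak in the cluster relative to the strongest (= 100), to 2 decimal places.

36.51 : 100.00 : 91.21 : 27.70

Bromine pattern (n=1): 0.5069 : 0.4931
Element Gt pattern (n=2): 0.281961 : 0.498078 : 0.219961
Convolve the two distributions (both contribute in 2-u steps):
  M: 0.5069×0.281961 = 0.142926
  M+2: 0.5069×0.498078 + 0.4931×0.281961 = 0.391511
  M+4: 0.5069×0.219961 + 0.4931×0.498078 = 0.357100
  M+6: 0.4931×0.219961 = 0.108463
Scale to base peak (0.391511) = 100: 36.51 : 100.00 : 91.21 : 27.70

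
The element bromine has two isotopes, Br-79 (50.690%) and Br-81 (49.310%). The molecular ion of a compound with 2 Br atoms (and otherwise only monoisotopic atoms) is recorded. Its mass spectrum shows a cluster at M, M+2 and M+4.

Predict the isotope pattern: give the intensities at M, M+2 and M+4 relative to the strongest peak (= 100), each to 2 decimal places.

51.40 : 100.00 : 48.64

The 2 Br atoms are independent, so intensities follow the terms of (0.50690 + 0.49310)^2.
P(M) = 0.50690^2 = 0.256948
P(M+2) = 2 × 0.50690^1 × 0.49310^1 = 0.499905
P(M+4) = 0.49310^2 = 0.243148
The M+2 peak is largest (0.499905); scaling to 100 gives 51.40 : 100.00 : 48.64.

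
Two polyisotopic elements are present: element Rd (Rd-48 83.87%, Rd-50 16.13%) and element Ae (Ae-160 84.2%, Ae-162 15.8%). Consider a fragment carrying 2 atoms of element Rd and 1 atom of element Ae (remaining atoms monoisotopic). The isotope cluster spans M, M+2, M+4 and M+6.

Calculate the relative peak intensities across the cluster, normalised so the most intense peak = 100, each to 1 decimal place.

100.0 : 57.2 : 10.9 : 0.7

Element Rd pattern (n=2): 0.70341769 : 0.27056462 : 0.02601769
Element Ae pattern (n=1): 0.8420 : 0.1580
Convolve the two distributions (both contribute in 2-u steps):
  M: 0.70341769×0.8420 = 0.592278
  M+2: 0.70341769×0.1580 + 0.27056462×0.8420 = 0.338955
  M+4: 0.27056462×0.1580 + 0.02601769×0.8420 = 0.064656
  M+6: 0.02601769×0.1580 = 0.004111
Scale to base peak (0.592278) = 100: 100.0 : 57.2 : 10.9 : 0.7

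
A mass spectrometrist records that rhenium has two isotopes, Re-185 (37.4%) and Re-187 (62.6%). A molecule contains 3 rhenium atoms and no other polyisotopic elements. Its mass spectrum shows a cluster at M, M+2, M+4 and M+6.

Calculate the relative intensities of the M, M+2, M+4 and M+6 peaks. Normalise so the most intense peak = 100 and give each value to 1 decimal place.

11.9 : 59.7 : 100.0 : 55.8

Expanding (0.374 + 0.626)^3:
P(M) = 0.374^3 = 0.052314
P(M+2) = 3 × 0.374^2 × 0.626^1 = 0.262687
P(M+4) = 3 × 0.374^1 × 0.626^2 = 0.439685
P(M+6) = 0.626^3 = 0.245314
The M+4 peak is largest (0.439685); scaling to 100 gives 11.9 : 59.7 : 100.0 : 55.8.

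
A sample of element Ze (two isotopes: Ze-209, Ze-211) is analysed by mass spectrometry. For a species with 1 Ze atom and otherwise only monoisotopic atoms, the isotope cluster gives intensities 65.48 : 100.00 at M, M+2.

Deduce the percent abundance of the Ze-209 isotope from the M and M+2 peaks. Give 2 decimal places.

Let p = fractional abundance of Ze-209. I(M+2)/I(M) = [C(1,1)·p^0·(1−p)] / p^1 = 1·(1−p)/p = 100.00/65.48 = 1.5272
(1−p)/p = 1.5272/1 = 1.5272  ⇒  p = 1/(1 + 1.5272) = 0.3957
Ze-209: 39.57%, Ze-211: 60.43%.

39.57%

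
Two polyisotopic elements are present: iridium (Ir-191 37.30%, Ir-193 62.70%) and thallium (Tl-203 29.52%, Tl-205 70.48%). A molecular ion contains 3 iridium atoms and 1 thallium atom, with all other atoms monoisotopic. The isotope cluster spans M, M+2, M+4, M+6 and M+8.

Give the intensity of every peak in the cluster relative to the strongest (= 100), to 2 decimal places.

4.00 : 29.74 : 82.10 : 100.00 : 45.38

Iridium pattern (n=3): 0.05189512 : 0.26170165 : 0.43991135 : 0.24649188
Thallium pattern (n=1): 0.2952 : 0.7048
Convolve the two distributions (both contribute in 2-u steps):
  M: 0.05189512×0.2952 = 0.015319
  M+2: 0.05189512×0.7048 + 0.26170165×0.2952 = 0.113830
  M+4: 0.26170165×0.7048 + 0.43991135×0.2952 = 0.314309
  M+6: 0.43991135×0.7048 + 0.24649188×0.2952 = 0.382814
  M+8: 0.24649188×0.7048 = 0.173727
Scale to base peak (0.382814) = 100: 4.00 : 29.74 : 82.10 : 100.00 : 45.38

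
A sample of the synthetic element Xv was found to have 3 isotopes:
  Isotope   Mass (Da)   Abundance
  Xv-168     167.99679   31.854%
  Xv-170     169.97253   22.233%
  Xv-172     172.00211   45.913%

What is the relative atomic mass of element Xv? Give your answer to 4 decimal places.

Ar = Σ fᵢ·mᵢ = 0.31854 × 167.99679 + 0.22233 × 169.97253 + 0.45913 × 172.00211
= 53.513697 + 37.789993 + 78.971329 = 170.275019 Da

170.2750 Da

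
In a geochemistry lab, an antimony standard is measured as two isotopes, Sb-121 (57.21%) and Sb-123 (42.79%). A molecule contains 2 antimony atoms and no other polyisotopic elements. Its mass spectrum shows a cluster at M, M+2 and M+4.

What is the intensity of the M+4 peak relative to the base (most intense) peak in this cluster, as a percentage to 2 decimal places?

37.40%

(0.5721 + 0.4279)^2 gives M 0.3273, M+2 0.4896, M+4 0.1831; the largest is M+2.
P(M+2) = C(2,1) × 0.5721^1 × 0.4279^1 = 2 × 0.5721 × 0.4279 = 0.489603 (base)
P(M+4) = C(2,2) × 0.5721^0 × 0.4279^2 = 1 × 1.0000 × 0.18309841 = 0.183098
Relative intensity = 0.183098 / 0.489603 × 100 = 37.40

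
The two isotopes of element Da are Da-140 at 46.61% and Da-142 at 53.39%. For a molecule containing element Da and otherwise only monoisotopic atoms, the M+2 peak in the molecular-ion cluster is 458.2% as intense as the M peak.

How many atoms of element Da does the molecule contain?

4

For n independent Da atoms, I(M+2)/I(M) = n · (abundance Da-142) / (abundance Da-140) = n · 0.5339/0.4661.
n = 4.582 × 0.4661/0.5339 = 4.00 ≈ 4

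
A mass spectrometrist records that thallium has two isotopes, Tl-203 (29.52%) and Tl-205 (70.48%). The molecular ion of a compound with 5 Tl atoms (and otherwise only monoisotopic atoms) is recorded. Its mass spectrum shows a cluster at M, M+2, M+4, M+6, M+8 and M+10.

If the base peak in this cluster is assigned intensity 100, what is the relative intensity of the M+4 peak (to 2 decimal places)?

35.09

(0.2952 + 0.7048)^5 gives M 0.0022, M+2 0.0268, M+4 0.1278, M+6 0.3051, M+8 0.3642, M+10 0.1739; the largest is M+8.
P(M+8) = C(5,4) × 0.2952^1 × 0.7048^4 = 5 × 0.2952 × 0.24675365 = 0.364208 (base)
P(M+4) = C(5,2) × 0.2952^3 × 0.7048^2 = 10 × 0.02572463 × 0.49674304 = 0.127785
Relative intensity = 0.127785 / 0.364208 × 100 = 35.09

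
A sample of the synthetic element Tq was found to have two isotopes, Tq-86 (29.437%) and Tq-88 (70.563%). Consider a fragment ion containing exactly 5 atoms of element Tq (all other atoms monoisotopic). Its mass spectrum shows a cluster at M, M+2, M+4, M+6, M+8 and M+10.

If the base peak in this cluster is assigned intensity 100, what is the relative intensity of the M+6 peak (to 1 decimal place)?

83.4

Term probabilities: M 0.0022, M+2 0.0265, M+4 0.1270, M+6 0.3045, M+8 0.3649, M+10 0.1749. Base peak = M+8.
P(M+8) = C(5,4) × 0.29437^1 × 0.70563^4 = 5 × 0.29437 × 0.24791805 = 0.364898 (base)
P(M+6) = C(5,3) × 0.29437^2 × 0.70563^3 = 10 × 0.0866537 × 0.35134284 = 0.304452
Relative intensity = 0.304452 / 0.364898 × 100 = 83.4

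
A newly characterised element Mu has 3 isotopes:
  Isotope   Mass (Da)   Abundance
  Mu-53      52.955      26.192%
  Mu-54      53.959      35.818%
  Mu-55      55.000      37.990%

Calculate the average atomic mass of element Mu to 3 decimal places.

54.092 Da

Ar = Σ fᵢ·mᵢ = 0.26192 × 52.955 + 0.35818 × 53.959 + 0.37990 × 55.000
= 13.8700 + 19.3270 + 20.8945 = 54.0915 Da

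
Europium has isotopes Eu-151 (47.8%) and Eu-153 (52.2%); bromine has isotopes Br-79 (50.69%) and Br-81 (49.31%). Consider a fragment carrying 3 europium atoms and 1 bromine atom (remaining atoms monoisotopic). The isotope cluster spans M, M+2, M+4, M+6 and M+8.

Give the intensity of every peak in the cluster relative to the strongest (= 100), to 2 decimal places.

14.78 : 62.81 : 100.00 : 70.70 : 18.73

Europium pattern (n=3): 0.10921535 : 0.35780594 : 0.39074206 : 0.14223665
Bromine pattern (n=1): 0.5069 : 0.4931
Convolve the two distributions (both contribute in 2-u steps):
  M: 0.10921535×0.5069 = 0.055361
  M+2: 0.10921535×0.4931 + 0.35780594×0.5069 = 0.235226
  M+4: 0.35780594×0.4931 + 0.39074206×0.5069 = 0.374501
  M+6: 0.39074206×0.4931 + 0.14223665×0.5069 = 0.264775
  M+8: 0.14223665×0.4931 = 0.070137
Scale to base peak (0.374501) = 100: 14.78 : 62.81 : 100.00 : 70.70 : 18.73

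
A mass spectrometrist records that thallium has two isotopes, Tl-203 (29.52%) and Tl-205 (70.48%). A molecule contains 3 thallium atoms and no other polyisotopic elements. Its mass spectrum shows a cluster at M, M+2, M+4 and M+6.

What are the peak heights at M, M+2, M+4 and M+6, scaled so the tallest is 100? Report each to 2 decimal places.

Each Tl atom is independently Tl-203 (p = 0.2952) or Tl-205 (q = 0.7048); the cluster is the binomial expansion (p + q)^3.
P(M) = 0.2952^3 = 0.025725
P(M+2) = 3 × 0.2952^2 × 0.7048^1 = 0.184255
P(M+4) = 3 × 0.2952^1 × 0.7048^2 = 0.439916
P(M+6) = 0.7048^3 = 0.350104
The M+4 peak is largest (0.439916); scaling to 100 gives 5.85 : 41.88 : 100.00 : 79.58.

5.85 : 41.88 : 100.00 : 79.58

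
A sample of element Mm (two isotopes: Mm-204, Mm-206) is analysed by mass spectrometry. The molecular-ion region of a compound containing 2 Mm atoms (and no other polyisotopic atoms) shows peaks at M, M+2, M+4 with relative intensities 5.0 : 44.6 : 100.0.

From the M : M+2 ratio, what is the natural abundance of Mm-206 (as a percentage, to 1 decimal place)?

Let p = fractional abundance of Mm-204. I(M+2)/I(M) = [C(2,1)·p^1·(1−p)] / p^2 = 2·(1−p)/p = 44.6/5.0 = 8.9200
(1−p)/p = 8.9200/2 = 4.4600  ⇒  p = 1/(1 + 4.4600) = 0.1832
Mm-204: 18.3%, Mm-206: 81.7%.

81.7%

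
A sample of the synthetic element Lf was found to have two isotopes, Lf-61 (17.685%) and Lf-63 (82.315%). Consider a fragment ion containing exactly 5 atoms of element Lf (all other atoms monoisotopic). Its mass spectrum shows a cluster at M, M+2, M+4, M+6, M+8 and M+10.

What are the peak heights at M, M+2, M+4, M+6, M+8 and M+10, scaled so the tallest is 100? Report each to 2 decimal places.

0.04 : 0.99 : 9.23 : 42.97 : 100.00 : 93.09

Expanding (0.17685 + 0.82315)^5:
P(M) = 0.17685^5 = 0.000173
P(M+2) = 5 × 0.17685^4 × 0.82315^1 = 0.004026
P(M+4) = 10 × 0.17685^3 × 0.82315^2 = 0.037478
P(M+6) = 10 × 0.17685^2 × 0.82315^3 = 0.174440
P(M+8) = 5 × 0.17685^1 × 0.82315^4 = 0.405967
P(M+10) = 0.82315^5 = 0.377916
The M+8 peak is largest (0.405967); scaling to 100 gives 0.04 : 0.99 : 9.23 : 42.97 : 100.00 : 93.09.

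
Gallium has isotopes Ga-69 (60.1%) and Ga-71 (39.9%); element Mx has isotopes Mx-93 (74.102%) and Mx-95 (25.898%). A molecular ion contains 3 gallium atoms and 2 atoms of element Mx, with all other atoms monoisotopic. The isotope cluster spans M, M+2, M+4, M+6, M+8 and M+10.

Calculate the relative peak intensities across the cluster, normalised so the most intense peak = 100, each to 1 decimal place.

35.3 : 94.9 : 100.0 : 51.5 : 12.9 : 1.3

Gallium pattern (n=3): 0.2170818 : 0.4323576 : 0.2870394 : 0.0635212
Element Mx pattern (n=2): 0.54911064 : 0.38381872 : 0.06707064
Convolve the two distributions (both contribute in 2-u steps):
  M: 0.2170818×0.54911064 = 0.119202
  M+2: 0.2170818×0.38381872 + 0.4323576×0.54911064 = 0.320732
  M+4: 0.2170818×0.06707064 + 0.4323576×0.38381872 + 0.2870394×0.54911064 = 0.338123
  M+6: 0.4323576×0.06707064 + 0.2870394×0.38381872 + 0.0635212×0.54911064 = 0.174050
  M+8: 0.2870394×0.06707064 + 0.0635212×0.38381872 = 0.043633
  M+10: 0.0635212×0.06707064 = 0.004260
Scale to base peak (0.338123) = 100: 35.3 : 94.9 : 100.0 : 51.5 : 12.9 : 1.3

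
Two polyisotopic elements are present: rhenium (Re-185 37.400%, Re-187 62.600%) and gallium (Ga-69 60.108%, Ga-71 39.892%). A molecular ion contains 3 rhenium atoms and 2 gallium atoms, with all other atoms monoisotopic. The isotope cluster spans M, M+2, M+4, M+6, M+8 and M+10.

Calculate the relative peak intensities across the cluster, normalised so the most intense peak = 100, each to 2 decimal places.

Rhenium pattern (n=3): 0.05231362 : 0.26268713 : 0.43968487 : 0.24531438
Gallium pattern (n=2): 0.36129717 : 0.47956567 : 0.15913717
Convolve the two distributions (both contribute in 2-u steps):
  M: 0.05231362×0.36129717 = 0.018901
  M+2: 0.05231362×0.47956567 + 0.26268713×0.36129717 = 0.119996
  M+4: 0.05231362×0.15913717 + 0.26268713×0.47956567 + 0.43968487×0.36129717 = 0.293158
  M+6: 0.26268713×0.15913717 + 0.43968487×0.47956567 + 0.24531438×0.36129717 = 0.341292
  M+8: 0.43968487×0.15913717 + 0.24531438×0.47956567 = 0.187615
  M+10: 0.24531438×0.15913717 = 0.039039
Scale to base peak (0.341292) = 100: 5.54 : 35.16 : 85.90 : 100.00 : 54.97 : 11.44

5.54 : 35.16 : 85.90 : 100.00 : 54.97 : 11.44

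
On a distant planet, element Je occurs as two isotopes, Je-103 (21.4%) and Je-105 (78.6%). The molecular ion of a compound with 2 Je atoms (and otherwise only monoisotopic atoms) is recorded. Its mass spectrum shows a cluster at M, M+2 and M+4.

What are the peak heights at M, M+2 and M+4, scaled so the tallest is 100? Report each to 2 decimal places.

7.41 : 54.45 : 100.00

The 2 Je atoms are independent, so intensities follow the terms of (0.214 + 0.786)^2.
P(M) = 0.214^2 = 0.045796
P(M+2) = 2 × 0.214^1 × 0.786^1 = 0.336408
P(M+4) = 0.786^2 = 0.617796
The M+4 peak is largest (0.617796); scaling to 100 gives 7.41 : 54.45 : 100.00.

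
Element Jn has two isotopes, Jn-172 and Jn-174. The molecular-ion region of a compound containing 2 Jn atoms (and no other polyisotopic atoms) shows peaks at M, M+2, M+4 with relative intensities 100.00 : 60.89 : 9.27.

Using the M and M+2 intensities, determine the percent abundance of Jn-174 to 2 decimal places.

Let p = fractional abundance of Jn-172. I(M+2)/I(M) = [C(2,1)·p^1·(1−p)] / p^2 = 2·(1−p)/p = 60.89/100.00 = 0.6089
(1−p)/p = 0.6089/2 = 0.3044  ⇒  p = 1/(1 + 0.3044) = 0.7666
Jn-172: 76.66%, Jn-174: 23.34%.

23.34%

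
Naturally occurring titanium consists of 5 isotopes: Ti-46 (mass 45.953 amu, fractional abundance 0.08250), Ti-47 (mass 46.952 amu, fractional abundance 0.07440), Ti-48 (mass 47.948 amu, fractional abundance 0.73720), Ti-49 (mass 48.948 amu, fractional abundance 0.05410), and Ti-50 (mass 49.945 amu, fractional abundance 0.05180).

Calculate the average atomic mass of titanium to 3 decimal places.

47.867 amu

Ar = Σ fᵢ·mᵢ = 0.08250 × 45.953 + 0.07440 × 46.952 + 0.73720 × 47.948 + 0.05410 × 48.948 + 0.05180 × 49.945
= 3.7911 + 3.4932 + 35.3473 + 2.6481 + 2.5872 = 47.8669 amu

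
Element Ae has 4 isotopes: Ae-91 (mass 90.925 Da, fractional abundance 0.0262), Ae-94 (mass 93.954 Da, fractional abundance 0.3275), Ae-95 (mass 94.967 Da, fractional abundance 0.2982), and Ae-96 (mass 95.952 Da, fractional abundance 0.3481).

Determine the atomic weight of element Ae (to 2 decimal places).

Average mass = Σ (abundance × isotope mass) = 0.0262 × 90.925 + 0.3275 × 93.954 + 0.2982 × 94.967 + 0.3481 × 95.952
= 2.3822 + 30.7699 + 28.3192 + 33.4009 = 94.8722 Da

94.87 Da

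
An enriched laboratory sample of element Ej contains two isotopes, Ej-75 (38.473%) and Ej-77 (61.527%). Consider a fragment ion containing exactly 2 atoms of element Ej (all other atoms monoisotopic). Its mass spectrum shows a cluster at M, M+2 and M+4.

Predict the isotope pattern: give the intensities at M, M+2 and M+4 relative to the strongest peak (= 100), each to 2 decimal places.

The 2 Ej atoms are independent, so intensities follow the terms of (0.38473 + 0.61527)^2.
P(M) = 0.38473^2 = 0.148017
P(M+2) = 2 × 0.38473^1 × 0.61527^1 = 0.473426
P(M+4) = 0.61527^2 = 0.378557
The M+2 peak is largest (0.473426); scaling to 100 gives 31.27 : 100.00 : 79.96.

31.27 : 100.00 : 79.96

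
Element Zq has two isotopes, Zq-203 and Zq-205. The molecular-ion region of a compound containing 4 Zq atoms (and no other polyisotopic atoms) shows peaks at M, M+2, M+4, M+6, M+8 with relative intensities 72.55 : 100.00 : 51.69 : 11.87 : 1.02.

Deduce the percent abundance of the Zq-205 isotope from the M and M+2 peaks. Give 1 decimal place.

25.6%

Let p = fractional abundance of Zq-203. I(M+2)/I(M) = [C(4,1)·p^3·(1−p)] / p^4 = 4·(1−p)/p = 100.00/72.55 = 1.3784
(1−p)/p = 1.3784/4 = 0.3446  ⇒  p = 1/(1 + 0.3446) = 0.7437
Zq-203: 74.4%, Zq-205: 25.6%.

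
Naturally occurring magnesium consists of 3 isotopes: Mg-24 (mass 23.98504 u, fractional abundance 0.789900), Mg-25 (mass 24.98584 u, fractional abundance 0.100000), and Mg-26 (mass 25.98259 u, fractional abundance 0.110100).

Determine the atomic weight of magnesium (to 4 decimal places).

24.3051 u

Weight each isotope mass by its fractional abundance: 0.789900 × 23.98504 + 0.100000 × 24.98584 + 0.110100 × 25.98259
= 18.945783 + 2.498584 + 2.860683 = 24.305050 u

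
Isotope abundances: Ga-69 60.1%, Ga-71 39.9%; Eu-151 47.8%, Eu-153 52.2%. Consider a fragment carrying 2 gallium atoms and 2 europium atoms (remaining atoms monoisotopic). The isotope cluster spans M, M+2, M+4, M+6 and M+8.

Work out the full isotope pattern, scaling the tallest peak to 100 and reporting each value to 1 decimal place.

Gallium pattern (n=2): 0.361201 : 0.479598 : 0.159201
Europium pattern (n=2): 0.228484 : 0.499032 : 0.272484
Convolve the two distributions (both contribute in 2-u steps):
  M: 0.361201×0.228484 = 0.082529
  M+2: 0.361201×0.499032 + 0.479598×0.228484 = 0.289831
  M+4: 0.361201×0.272484 + 0.479598×0.499032 + 0.159201×0.228484 = 0.374131
  M+6: 0.479598×0.272484 + 0.159201×0.499032 = 0.210129
  M+8: 0.159201×0.272484 = 0.043380
Scale to base peak (0.374131) = 100: 22.1 : 77.5 : 100.0 : 56.2 : 11.6

22.1 : 77.5 : 100.0 : 56.2 : 11.6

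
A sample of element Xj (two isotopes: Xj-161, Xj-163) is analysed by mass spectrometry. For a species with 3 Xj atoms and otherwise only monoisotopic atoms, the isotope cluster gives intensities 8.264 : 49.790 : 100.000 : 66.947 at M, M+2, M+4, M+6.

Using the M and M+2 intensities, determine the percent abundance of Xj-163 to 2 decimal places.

66.76%

Let p = fractional abundance of Xj-161. I(M+2)/I(M) = [C(3,1)·p^2·(1−p)] / p^3 = 3·(1−p)/p = 49.790/8.264 = 6.0249
(1−p)/p = 6.0249/3 = 2.0083  ⇒  p = 1/(1 + 2.0083) = 0.3324
Xj-161: 33.24%, Xj-163: 66.76%.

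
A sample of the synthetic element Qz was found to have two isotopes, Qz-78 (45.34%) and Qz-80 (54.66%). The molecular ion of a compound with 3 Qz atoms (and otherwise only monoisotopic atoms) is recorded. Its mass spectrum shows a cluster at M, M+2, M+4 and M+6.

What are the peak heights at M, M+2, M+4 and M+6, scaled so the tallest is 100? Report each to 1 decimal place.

22.9 : 82.9 : 100.0 : 40.2

The 3 Qz atoms are independent, so intensities follow the terms of (0.4534 + 0.5466)^3.
P(M) = 0.4534^3 = 0.093206
P(M+2) = 3 × 0.4534^2 × 0.5466^1 = 0.337096
P(M+4) = 3 × 0.4534^1 × 0.5466^2 = 0.406389
P(M+6) = 0.5466^3 = 0.163309
The M+4 peak is largest (0.406389); scaling to 100 gives 22.9 : 82.9 : 100.0 : 40.2.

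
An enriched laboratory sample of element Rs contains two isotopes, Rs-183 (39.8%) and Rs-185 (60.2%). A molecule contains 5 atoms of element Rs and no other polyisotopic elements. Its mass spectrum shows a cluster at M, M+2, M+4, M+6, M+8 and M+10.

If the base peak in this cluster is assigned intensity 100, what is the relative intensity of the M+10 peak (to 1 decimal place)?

22.9

Term probabilities: M 0.0100, M+2 0.0755, M+4 0.2285, M+6 0.3456, M+8 0.2614, M+10 0.0791. Base peak = M+6.
P(M+6) = C(5,3) × 0.398^2 × 0.602^3 = 10 × 0.158404 × 0.21816721 = 0.345586 (base)
P(M+10) = C(5,5) × 0.398^0 × 0.602^5 = 1 × 1.0000 × 0.07906467 = 0.079065
Relative intensity = 0.079065 / 0.345586 × 100 = 22.9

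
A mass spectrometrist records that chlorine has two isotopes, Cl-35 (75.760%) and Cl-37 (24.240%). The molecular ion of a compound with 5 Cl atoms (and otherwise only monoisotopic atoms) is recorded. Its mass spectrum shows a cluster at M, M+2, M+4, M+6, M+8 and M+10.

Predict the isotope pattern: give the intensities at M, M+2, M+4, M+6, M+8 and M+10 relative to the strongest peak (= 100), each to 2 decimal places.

62.51 : 100.00 : 63.99 : 20.47 : 3.28 : 0.21

Expanding (0.75760 + 0.24240)^5:
P(M) = 0.75760^5 = 0.249574
P(M+2) = 5 × 0.75760^4 × 0.24240^1 = 0.399266
P(M+4) = 10 × 0.75760^3 × 0.24240^2 = 0.255497
P(M+6) = 10 × 0.75760^2 × 0.24240^3 = 0.081748
P(M+8) = 5 × 0.75760^1 × 0.24240^4 = 0.013078
P(M+10) = 0.24240^5 = 0.000837
The M+2 peak is largest (0.399266); scaling to 100 gives 62.51 : 100.00 : 63.99 : 20.47 : 3.28 : 0.21.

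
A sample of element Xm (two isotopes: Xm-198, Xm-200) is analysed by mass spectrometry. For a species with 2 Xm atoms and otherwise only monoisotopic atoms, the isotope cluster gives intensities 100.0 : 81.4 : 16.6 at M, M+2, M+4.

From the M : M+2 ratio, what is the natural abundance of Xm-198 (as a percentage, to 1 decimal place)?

Write p for the Xm-198 fraction. I(M+2)/I(M) = [C(2,1)·p^1·(1−p)] / p^2 = 2·(1−p)/p = 81.4/100.0 = 0.8140
(1−p)/p = 0.8140/2 = 0.4070  ⇒  p = 1/(1 + 0.4070) = 0.7107
Xm-198: 71.1%, Xm-200: 28.9%.

71.1%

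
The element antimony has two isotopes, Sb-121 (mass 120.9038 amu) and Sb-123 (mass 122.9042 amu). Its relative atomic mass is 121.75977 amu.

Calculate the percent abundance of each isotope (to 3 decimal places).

Sb-121: 57.210%, Sb-123: 42.790%

Let x be the fractional abundance of Sb-121; then Sb-123 has abundance 1 − x.
120.9038·x + 122.9042·(1 − x) = 121.75977
(120.9038 − 122.9042)·x = 121.75977 − 122.9042
x = -1.14443 / -2.0004 = 0.57210 → 57.210% Sb-121, 42.790% Sb-123.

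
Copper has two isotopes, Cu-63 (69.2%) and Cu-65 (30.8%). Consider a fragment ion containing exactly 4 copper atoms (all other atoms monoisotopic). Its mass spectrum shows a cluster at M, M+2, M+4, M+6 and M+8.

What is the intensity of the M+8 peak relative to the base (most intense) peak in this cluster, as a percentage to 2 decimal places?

2.20%

(0.692 + 0.308)^4 gives M 0.2293, M+2 0.4083, M+4 0.2726, M+6 0.0809, M+8 0.0090; the largest is M+2.
P(M+2) = C(4,1) × 0.692^3 × 0.308^1 = 4 × 0.33137389 × 0.3080 = 0.408253 (base)
P(M+8) = C(4,4) × 0.692^0 × 0.308^4 = 1 × 1.0000 × 0.00899918 = 0.008999
Relative intensity = 0.008999 / 0.408253 × 100 = 2.20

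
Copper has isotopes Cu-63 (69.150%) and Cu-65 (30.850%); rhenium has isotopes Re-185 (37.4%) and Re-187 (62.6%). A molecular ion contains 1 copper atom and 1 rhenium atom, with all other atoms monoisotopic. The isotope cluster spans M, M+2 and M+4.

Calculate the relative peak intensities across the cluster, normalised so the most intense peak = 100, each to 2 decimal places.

Copper pattern (n=1): 0.6915 : 0.3085
Rhenium pattern (n=1): 0.3740 : 0.6260
Convolve the two distributions (both contribute in 2-u steps):
  M: 0.6915×0.3740 = 0.258621
  M+2: 0.6915×0.6260 + 0.3085×0.3740 = 0.548258
  M+4: 0.3085×0.6260 = 0.193121
Scale to base peak (0.548258) = 100: 47.17 : 100.00 : 35.22

47.17 : 100.00 : 35.22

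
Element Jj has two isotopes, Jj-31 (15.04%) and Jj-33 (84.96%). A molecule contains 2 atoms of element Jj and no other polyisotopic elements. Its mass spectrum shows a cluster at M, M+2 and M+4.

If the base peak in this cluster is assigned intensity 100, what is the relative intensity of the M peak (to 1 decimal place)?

Binomial terms of (0.1504 + 0.8496)^2: M 0.0226, M+2 0.2556, M+4 0.7218 → M+4 is the base peak.
P(M+4) = C(2,2) × 0.1504^0 × 0.8496^2 = 1 × 1.0000 × 0.72182016 = 0.721820 (base)
P(M) = C(2,0) × 0.1504^2 × 0.8496^0 = 1 × 0.02262016 × 1.0000 = 0.022620
Relative intensity = 0.022620 / 0.721820 × 100 = 3.1

3.1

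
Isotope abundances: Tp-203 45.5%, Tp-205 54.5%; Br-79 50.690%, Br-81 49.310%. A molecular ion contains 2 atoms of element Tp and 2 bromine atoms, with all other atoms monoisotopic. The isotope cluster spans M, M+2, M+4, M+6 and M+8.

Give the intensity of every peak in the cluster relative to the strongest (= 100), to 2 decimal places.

14.20 : 61.65 : 100.00 : 71.83 : 19.28

Element Tp pattern (n=2): 0.207025 : 0.49595 : 0.297025
Bromine pattern (n=2): 0.25694761 : 0.49990478 : 0.24314761
Convolve the two distributions (both contribute in 2-u steps):
  M: 0.207025×0.25694761 = 0.053195
  M+2: 0.207025×0.49990478 + 0.49595×0.25694761 = 0.230926
  M+4: 0.207025×0.24314761 + 0.49595×0.49990478 + 0.297025×0.25694761 = 0.374585
  M+6: 0.49595×0.24314761 + 0.297025×0.49990478 = 0.269073
  M+8: 0.297025×0.24314761 = 0.072221
Scale to base peak (0.374585) = 100: 14.20 : 61.65 : 100.00 : 71.83 : 19.28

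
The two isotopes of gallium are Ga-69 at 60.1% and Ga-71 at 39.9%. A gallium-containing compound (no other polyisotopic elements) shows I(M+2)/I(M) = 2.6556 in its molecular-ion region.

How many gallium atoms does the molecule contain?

4

For n independent Ga atoms, I(M+2)/I(M) = n · (abundance Ga-71) / (abundance Ga-69) = n · 0.399/0.601.
n = 2.6556 × 0.601/0.399 = 4.00 ≈ 4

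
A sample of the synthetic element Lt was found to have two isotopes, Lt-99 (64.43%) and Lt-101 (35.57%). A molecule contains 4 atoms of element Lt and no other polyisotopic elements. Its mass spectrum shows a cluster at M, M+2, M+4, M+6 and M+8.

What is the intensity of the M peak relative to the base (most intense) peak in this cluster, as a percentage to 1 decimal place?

Term probabilities: M 0.1723, M+2 0.3805, M+4 0.3151, M+6 0.1160, M+8 0.0160. Base peak = M+2.
P(M+2) = C(4,1) × 0.6443^3 × 0.3557^1 = 4 × 0.26746342 × 0.3557 = 0.380547 (base)
P(M) = C(4,0) × 0.6443^4 × 0.3557^0 = 1 × 0.17232668 × 1.0000 = 0.172327
Relative intensity = 0.172327 / 0.380547 × 100 = 45.3

45.3%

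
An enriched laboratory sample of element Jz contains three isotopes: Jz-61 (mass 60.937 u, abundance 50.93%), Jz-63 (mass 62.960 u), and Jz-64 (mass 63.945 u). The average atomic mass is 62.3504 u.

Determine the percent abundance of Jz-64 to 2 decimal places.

The remaining 49.07% is split between Jz-63 (fraction x) and Jz-64 (fraction 0.4907 − x).
Substituting: 62.960x + 63.945(0.4907 − x) = 31.3151859
(62.960 − 63.945)x = -0.0626256  ⇒  x = 0.06358, y = 0.42712
Jz-63: 6.36%, Jz-64: 42.71%.

42.71%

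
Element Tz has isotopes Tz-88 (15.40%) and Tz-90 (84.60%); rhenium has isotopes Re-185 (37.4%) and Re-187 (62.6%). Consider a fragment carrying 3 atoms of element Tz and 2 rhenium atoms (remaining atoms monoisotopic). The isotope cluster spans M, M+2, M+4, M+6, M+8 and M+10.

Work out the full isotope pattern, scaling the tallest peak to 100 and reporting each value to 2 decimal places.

Element Tz pattern (n=3): 0.00365226 : 0.06019121 : 0.33066079 : 0.60549574
Rhenium pattern (n=2): 0.139876 : 0.468248 : 0.391876
Convolve the two distributions (both contribute in 2-u steps):
  M: 0.00365226×0.139876 = 0.000511
  M+2: 0.00365226×0.468248 + 0.06019121×0.139876 = 0.010129
  M+4: 0.00365226×0.391876 + 0.06019121×0.468248 + 0.33066079×0.139876 = 0.075867
  M+6: 0.06019121×0.391876 + 0.33066079×0.468248 + 0.60549574×0.139876 = 0.263113
  M+8: 0.33066079×0.391876 + 0.60549574×0.468248 = 0.413100
  M+10: 0.60549574×0.391876 = 0.237279
Scale to base peak (0.413100) = 100: 0.12 : 2.45 : 18.37 : 63.69 : 100.00 : 57.44

0.12 : 2.45 : 18.37 : 63.69 : 100.00 : 57.44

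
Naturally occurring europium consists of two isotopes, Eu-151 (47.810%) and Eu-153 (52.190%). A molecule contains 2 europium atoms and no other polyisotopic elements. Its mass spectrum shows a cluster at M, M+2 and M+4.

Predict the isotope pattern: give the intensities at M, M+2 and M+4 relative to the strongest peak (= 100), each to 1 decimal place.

45.8 : 100.0 : 54.6

Expanding (0.47810 + 0.52190)^2:
P(M) = 0.47810^2 = 0.228580
P(M+2) = 2 × 0.47810^1 × 0.52190^1 = 0.499041
P(M+4) = 0.52190^2 = 0.272380
The M+2 peak is largest (0.499041); scaling to 100 gives 45.8 : 100.0 : 54.6.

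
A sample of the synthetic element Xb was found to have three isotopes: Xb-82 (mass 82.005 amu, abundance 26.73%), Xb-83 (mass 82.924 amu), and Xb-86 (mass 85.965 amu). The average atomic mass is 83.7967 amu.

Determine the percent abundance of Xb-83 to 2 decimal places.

36.49%

Let x and y be the fractions of Xb-83 and Xb-86. Then x + y = 1 − 0.2673 = 0.7327 and 82.924x + 85.965y = 83.7967 − 0.2673×82.005 = 61.8767635.
Substituting: 82.924x + 85.965(0.7327 − x) = 61.8767635
(82.924 − 85.965)x = -1.109792  ⇒  x = 0.36494, y = 0.36776
Xb-83: 36.49%, Xb-86: 36.78%.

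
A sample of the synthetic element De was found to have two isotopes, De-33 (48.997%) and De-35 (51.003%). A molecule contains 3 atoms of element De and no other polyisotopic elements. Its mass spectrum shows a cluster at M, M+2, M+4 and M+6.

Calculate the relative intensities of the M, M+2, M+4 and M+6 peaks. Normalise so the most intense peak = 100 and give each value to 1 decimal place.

30.8 : 96.1 : 100.0 : 34.7

Each De atom is independently De-33 (p = 0.48997) or De-35 (q = 0.51003); the cluster is the binomial expansion (p + q)^3.
P(M) = 0.48997^3 = 0.117627
P(M+2) = 3 × 0.48997^2 × 0.51003^1 = 0.367330
P(M+4) = 3 × 0.48997^1 × 0.51003^2 = 0.382369
P(M+6) = 0.51003^3 = 0.132674
The M+4 peak is largest (0.382369); scaling to 100 gives 30.8 : 96.1 : 100.0 : 34.7.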